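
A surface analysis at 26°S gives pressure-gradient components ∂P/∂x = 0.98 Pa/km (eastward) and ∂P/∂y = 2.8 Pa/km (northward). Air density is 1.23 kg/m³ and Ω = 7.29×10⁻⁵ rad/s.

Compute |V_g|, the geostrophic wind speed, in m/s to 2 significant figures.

Coriolis parameter at 26°S:
f = 2Ω sin φ = 2 × 7.29×10⁻⁵ × sin 26° = 6.39×10⁻⁵ s⁻¹
In the Southern Hemisphere f is negative: f = −6.39×10⁻⁵ s⁻¹.
Component geostrophic relations (x east, y north):
u_g = −(1/(fρ)) ∂P/∂y,  v_g = (1/(fρ)) ∂P/∂x
u_g = −(2.8×10⁻³)/(−6.39×10⁻⁵ × 1.23) = 35.6 m/s;  v_g = (0.98×10⁻³)/(−6.39×10⁻⁵ × 1.23) = −12.5 m/s
|V_g| = √(u_g² + v_g²) = 37.7 m/s

38 m/s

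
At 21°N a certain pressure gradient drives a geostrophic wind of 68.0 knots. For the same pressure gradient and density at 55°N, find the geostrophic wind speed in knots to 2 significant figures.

30 knots

With the same pressure gradient and density, V_g ∝ 1/f ∝ 1/sin φ.
V₂ = V₁ · sin φ₁ / sin φ₂ = 68.0 × sin 21° / sin 55°
V₂ = 68.0 × 0.3584/0.8192 = 30 knots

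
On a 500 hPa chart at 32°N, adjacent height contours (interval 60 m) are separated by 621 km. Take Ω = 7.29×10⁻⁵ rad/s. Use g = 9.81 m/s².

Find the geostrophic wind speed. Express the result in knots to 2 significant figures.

Coriolis parameter at 32°N:
f = 2Ω sin φ = 2 × 7.29×10⁻⁵ × sin 32° = 7.73×10⁻⁵ s⁻¹
Height gradient: |∂Z/∂n| = 60 m / 621000 m = 9.66×10⁻⁵
On a pressure surface, geostrophic balance gives V_g = (g/f)|∂Z/∂n|:
V_g = 9.81 × 9.66×10⁻⁵ / 7.73×10⁻⁵ = 12.3 m/s
Converting: 12.3 m/s × 1.944 = 24 knots

24 knots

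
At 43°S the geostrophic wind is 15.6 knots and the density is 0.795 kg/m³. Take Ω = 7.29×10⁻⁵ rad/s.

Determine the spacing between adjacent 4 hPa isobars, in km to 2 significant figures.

Coriolis parameter at 43°S:
f = 2Ω sin φ = 2 × 7.29×10⁻⁵ × sin 43° = 9.94×10⁻⁵ s⁻¹
Wind speed in SI: 15.6 knots = 8.03 m/s
Geostrophic balance rearranged: |∂P/∂n| = f ρ V_g
|∂P/∂n| = 9.94×10⁻⁵ × 0.795 × 8.03 = 6.34×10⁻⁴ Pa/m
Isobar spacing: Δn = ΔP/|∂P/∂n| = 400 Pa / 6.34×10⁻⁴ Pa/m = 630506 m ≈ 630 km

630 km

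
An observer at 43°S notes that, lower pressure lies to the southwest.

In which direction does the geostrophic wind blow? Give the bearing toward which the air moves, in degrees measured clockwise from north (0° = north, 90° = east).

The pressure-gradient force points toward the southwest (bearing 225°).
Geostrophic balance: in the Southern Hemisphere the Coriolis force deflects motion to the left, so the geostrophic wind blows 90° to the left of the pressure-gradient force (low pressure on the right).
Rotating 225° by 90° counterclockwise gives 135° — the wind blows toward the southeast.

135°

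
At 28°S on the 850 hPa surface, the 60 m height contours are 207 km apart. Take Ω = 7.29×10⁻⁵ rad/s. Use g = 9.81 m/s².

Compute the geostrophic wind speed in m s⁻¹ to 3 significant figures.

41.5 m s⁻¹

Coriolis parameter at 28°S:
f = 2Ω sin φ = 2 × 7.29×10⁻⁵ × sin 28° = 6.84×10⁻⁵ s⁻¹
Height gradient: |∂Z/∂n| = 60 m / 207000 m = 2.90×10⁻⁴
On a pressure surface, geostrophic balance gives V_g = (g/f)|∂Z/∂n|:
V_g = 9.81 × 2.90×10⁻⁴ / 6.84×10⁻⁵ = 41.5 m/s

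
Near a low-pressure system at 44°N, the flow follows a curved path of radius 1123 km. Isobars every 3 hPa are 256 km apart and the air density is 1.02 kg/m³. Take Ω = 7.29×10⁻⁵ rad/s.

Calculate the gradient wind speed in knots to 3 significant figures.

20.2 knots

Coriolis parameter at 44°N:
f = 2Ω sin φ = 2 × 7.29×10⁻⁵ × sin 44° = 1.01×10⁻⁴ s⁻¹
Pressure gradient: |∂P/∂n| = 300 Pa / 256000 m = 1.17×10⁻³ Pa/m
Geostrophic speed: V_g = |∂P/∂n|/(fρ) = 1.17×10⁻³/(1.01×10⁻⁴ × 1.02) = 11.3 m/s
Around a low, centrifugal force acts outward with Coriolis, so pressure-gradient force balances both:
(1/ρ)|∂P/∂n| = fV + V²/R  →  V² + fR·V − fR·V_g = 0
With fR = 1.01×10⁻⁴ × 1123×10³ m = 114 m/s:
V = [−fR + √((fR)² + 4 fR V_g)]/2 = [−114 + √(114² + 4×114×11.3)]/2 = 10.4 m/s
Subgeostrophic (V < V_g = 11.3 m/s), as expected around a low.
Converting: 10.4 m/s × 1.944 = 20.2 knots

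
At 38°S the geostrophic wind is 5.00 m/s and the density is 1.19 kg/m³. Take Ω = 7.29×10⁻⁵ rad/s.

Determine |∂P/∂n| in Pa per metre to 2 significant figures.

5.3×10⁻⁴ Pa/m

Coriolis parameter at 38°S:
f = 2Ω sin φ = 2 × 7.29×10⁻⁵ × sin 38° = 8.98×10⁻⁵ s⁻¹
Geostrophic balance rearranged: |∂P/∂n| = f ρ V_g
|∂P/∂n| = 8.98×10⁻⁵ × 1.19 × 5.00 = 5.34×10⁻⁴ Pa/m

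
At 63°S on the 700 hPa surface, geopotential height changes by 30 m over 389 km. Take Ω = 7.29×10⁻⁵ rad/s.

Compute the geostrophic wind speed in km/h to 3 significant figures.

Coriolis parameter at 63°S:
f = 2Ω sin φ = 2 × 7.29×10⁻⁵ × sin 63° = 1.30×10⁻⁴ s⁻¹
Height gradient: |∂Z/∂n| = 30 m / 389000 m = 7.71×10⁻⁵
On a pressure surface, geostrophic balance gives V_g = (g/f)|∂Z/∂n|:
V_g = 9.81 × 7.71×10⁻⁵ / 1.30×10⁻⁴ = 5.82 m/s
Converting: 5.82 m/s × 3.6 = 21.0 km/h

21.0 km/h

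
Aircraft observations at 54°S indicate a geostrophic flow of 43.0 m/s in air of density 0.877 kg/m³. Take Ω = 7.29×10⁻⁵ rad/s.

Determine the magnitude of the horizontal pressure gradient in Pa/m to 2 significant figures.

Coriolis parameter at 54°S:
f = 2Ω sin φ = 2 × 7.29×10⁻⁵ × sin 54° = 1.18×10⁻⁴ s⁻¹
Geostrophic balance rearranged: |∂P/∂n| = f ρ V_g
|∂P/∂n| = 1.18×10⁻⁴ × 0.877 × 43.0 = 4.45×10⁻³ Pa/m

4.4×10⁻³ Pa/m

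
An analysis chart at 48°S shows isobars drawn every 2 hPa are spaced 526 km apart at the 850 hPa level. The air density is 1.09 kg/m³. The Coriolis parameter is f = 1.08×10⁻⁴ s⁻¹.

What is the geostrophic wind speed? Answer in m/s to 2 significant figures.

3.2 m/s

Pressure gradient: |∂P/∂n| = 200 Pa / 526000 m = 3.80×10⁻⁴ Pa/m
Geostrophic balance (pressure-gradient force = Coriolis force):
V_g = (1/(fρ)) |∂P/∂n| = 3.80×10⁻⁴ / (1.08×10⁻⁴ × 1.09) = 3.23 m/s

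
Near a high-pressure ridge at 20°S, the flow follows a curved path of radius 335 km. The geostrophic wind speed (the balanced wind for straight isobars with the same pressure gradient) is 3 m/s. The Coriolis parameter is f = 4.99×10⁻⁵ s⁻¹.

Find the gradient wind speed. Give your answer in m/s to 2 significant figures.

Around a high, pressure-gradient force acts outward with centrifugal, so Coriolis balances both:
fV = (1/ρ)|∂P/∂n| + V²/R  →  V² − fR·V + fR·V_g = 0
With fR = 4.99×10⁻⁵ × 335×10³ m = 16.7 m/s:
V = [fR − √((fR)² − 4 fR V_g)]/2 = [16.7 − √(16.7² − 4×16.7×3)]/2 = 3.92 m/s
Supergeostrophic (V > V_g = 3 m/s), as expected around a high.

3.9 m/s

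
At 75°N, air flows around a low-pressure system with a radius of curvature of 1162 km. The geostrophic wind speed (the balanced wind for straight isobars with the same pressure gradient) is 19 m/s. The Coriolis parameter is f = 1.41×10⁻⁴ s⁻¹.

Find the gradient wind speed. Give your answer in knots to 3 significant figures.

Around a low, centrifugal force acts outward with Coriolis, so pressure-gradient force balances both:
(1/ρ)|∂P/∂n| = fV + V²/R  →  V² + fR·V − fR·V_g = 0
With fR = 1.41×10⁻⁴ × 1162×10³ m = 164 m/s:
V = [−fR + √((fR)² + 4 fR V_g)]/2 = [−164 + √(164² + 4×164×19)]/2 = 17.2 m/s
Subgeostrophic (V < V_g = 19 m/s), as expected around a low.
Converting: 17.2 m/s × 1.944 = 33.4 knots

33.4 knots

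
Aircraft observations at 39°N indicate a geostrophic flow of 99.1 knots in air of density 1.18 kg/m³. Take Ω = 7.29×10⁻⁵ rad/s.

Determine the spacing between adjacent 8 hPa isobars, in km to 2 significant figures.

Coriolis parameter at 39°N:
f = 2Ω sin φ = 2 × 7.29×10⁻⁵ × sin 39° = 9.18×10⁻⁵ s⁻¹
Wind speed in SI: 99.1 knots = 51.0 m/s
Geostrophic balance rearranged: |∂P/∂n| = f ρ V_g
|∂P/∂n| = 9.18×10⁻⁵ × 1.18 × 51.0 = 5.52×10⁻³ Pa/m
Isobar spacing: Δn = ΔP/|∂P/∂n| = 800 Pa / 5.52×10⁻³ Pa/m = 144933 m ≈ 140 km

140 km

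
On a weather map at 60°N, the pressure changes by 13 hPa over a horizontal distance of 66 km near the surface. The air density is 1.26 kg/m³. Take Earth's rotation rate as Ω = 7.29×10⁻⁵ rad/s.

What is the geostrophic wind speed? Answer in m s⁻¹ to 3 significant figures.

Coriolis parameter at 60°N:
f = 2Ω sin φ = 2 × 7.29×10⁻⁵ × sin 60° = 1.26×10⁻⁴ s⁻¹
Pressure gradient: |∂P/∂n| = 1300 Pa / 66000 m = 1.97×10⁻² Pa/m
Geostrophic balance (pressure-gradient force = Coriolis force):
V_g = (1/(fρ)) |∂P/∂n| = 1.97×10⁻² / (1.26×10⁻⁴ × 1.26) = 124 m/s

124 m s⁻¹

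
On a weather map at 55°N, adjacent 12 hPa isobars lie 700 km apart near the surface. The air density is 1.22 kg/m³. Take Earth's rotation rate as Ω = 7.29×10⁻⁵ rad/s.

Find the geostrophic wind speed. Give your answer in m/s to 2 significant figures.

12 m/s

Coriolis parameter at 55°N:
f = 2Ω sin φ = 2 × 7.29×10⁻⁵ × sin 55° = 1.19×10⁻⁴ s⁻¹
Pressure gradient: |∂P/∂n| = 1200 Pa / 700000 m = 1.71×10⁻³ Pa/m
Geostrophic balance (pressure-gradient force = Coriolis force):
V_g = (1/(fρ)) |∂P/∂n| = 1.71×10⁻³ / (1.19×10⁻⁴ × 1.22) = 11.8 m/s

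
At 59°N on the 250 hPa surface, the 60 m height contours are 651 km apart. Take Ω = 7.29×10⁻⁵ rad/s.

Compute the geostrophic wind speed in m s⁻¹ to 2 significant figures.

7.2 m s⁻¹

Coriolis parameter at 59°N:
f = 2Ω sin φ = 2 × 7.29×10⁻⁵ × sin 59° = 1.25×10⁻⁴ s⁻¹
Height gradient: |∂Z/∂n| = 60 m / 651000 m = 9.22×10⁻⁵
On a pressure surface, geostrophic balance gives V_g = (g/f)|∂Z/∂n|:
V_g = 9.81 × 9.22×10⁻⁵ / 1.25×10⁻⁴ = 7.23 m/s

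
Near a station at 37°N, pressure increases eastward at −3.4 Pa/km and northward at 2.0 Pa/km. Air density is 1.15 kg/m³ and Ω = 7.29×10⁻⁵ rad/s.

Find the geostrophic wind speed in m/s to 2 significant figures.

39 m/s

Coriolis parameter at 37°N:
f = 2Ω sin φ = 2 × 7.29×10⁻⁵ × sin 37° = 8.77×10⁻⁵ s⁻¹
Component geostrophic relations (x east, y north):
u_g = −(1/(fρ)) ∂P/∂y,  v_g = (1/(fρ)) ∂P/∂x
u_g = −(2.0×10⁻³)/(8.77×10⁻⁵ × 1.15) = −19.8 m/s;  v_g = (−3.4×10⁻³)/(8.77×10⁻⁵ × 1.15) = −33.7 m/s
|V_g| = √(u_g² + v_g²) = 39.1 m/s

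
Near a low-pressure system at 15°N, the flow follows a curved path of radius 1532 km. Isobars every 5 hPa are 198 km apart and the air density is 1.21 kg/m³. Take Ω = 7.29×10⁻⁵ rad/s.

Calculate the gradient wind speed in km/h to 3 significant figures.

Coriolis parameter at 15°N:
f = 2Ω sin φ = 2 × 7.29×10⁻⁵ × sin 15° = 3.77×10⁻⁵ s⁻¹
Pressure gradient: |∂P/∂n| = 500 Pa / 198000 m = 2.53×10⁻³ Pa/m
Geostrophic speed: V_g = |∂P/∂n|/(fρ) = 2.53×10⁻³/(3.77×10⁻⁵ × 1.21) = 55.3 m/s
Around a low, centrifugal force acts outward with Coriolis, so pressure-gradient force balances both:
(1/ρ)|∂P/∂n| = fV + V²/R  →  V² + fR·V − fR·V_g = 0
With fR = 3.77×10⁻⁵ × 1532×10³ m = 57.8 m/s:
V = [−fR + √((fR)² + 4 fR V_g)]/2 = [−57.8 + √(57.8² + 4×57.8×55.3)]/2 = 34.6 m/s
Subgeostrophic (V < V_g = 55.3 m/s), as expected around a low.
Converting: 34.6 m/s × 3.6 = 125 km/h

125 km/h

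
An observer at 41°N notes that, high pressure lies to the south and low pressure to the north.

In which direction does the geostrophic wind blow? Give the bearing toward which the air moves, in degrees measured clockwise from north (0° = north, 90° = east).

090°

The pressure-gradient force points toward the north (bearing 000°).
Geostrophic balance: in the Northern Hemisphere the Coriolis force deflects motion to the right, so the geostrophic wind blows 90° to the right of the pressure-gradient force (low pressure on the left).
Rotating 000° by 90° clockwise gives 090° — the wind blows toward the east.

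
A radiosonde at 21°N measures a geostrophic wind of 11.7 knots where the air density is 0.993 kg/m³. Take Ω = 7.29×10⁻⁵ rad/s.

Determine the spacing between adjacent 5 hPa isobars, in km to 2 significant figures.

1600 km

Coriolis parameter at 21°N:
f = 2Ω sin φ = 2 × 7.29×10⁻⁵ × sin 21° = 5.23×10⁻⁵ s⁻¹
Wind speed in SI: 11.7 knots = 6.02 m/s
Geostrophic balance rearranged: |∂P/∂n| = f ρ V_g
|∂P/∂n| = 5.23×10⁻⁵ × 0.993 × 6.02 = 3.12×10⁻⁴ Pa/m
Isobar spacing: Δn = ΔP/|∂P/∂n| = 500 Pa / 3.12×10⁻⁴ Pa/m = 1601069 m ≈ 1600 km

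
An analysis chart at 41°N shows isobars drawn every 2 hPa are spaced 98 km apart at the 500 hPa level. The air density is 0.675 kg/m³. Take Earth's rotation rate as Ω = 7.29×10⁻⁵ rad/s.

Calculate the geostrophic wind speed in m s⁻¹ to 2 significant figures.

32 m s⁻¹

Coriolis parameter at 41°N:
f = 2Ω sin φ = 2 × 7.29×10⁻⁵ × sin 41° = 9.57×10⁻⁵ s⁻¹
Pressure gradient: |∂P/∂n| = 200 Pa / 98000 m = 2.04×10⁻³ Pa/m
Geostrophic balance (pressure-gradient force = Coriolis force):
V_g = (1/(fρ)) |∂P/∂n| = 2.04×10⁻³ / (9.57×10⁻⁵ × 0.675) = 31.6 m/s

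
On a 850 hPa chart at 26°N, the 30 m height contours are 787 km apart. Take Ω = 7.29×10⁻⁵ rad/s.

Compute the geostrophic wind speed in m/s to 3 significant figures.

5.85 m/s

Coriolis parameter at 26°N:
f = 2Ω sin φ = 2 × 7.29×10⁻⁵ × sin 26° = 6.39×10⁻⁵ s⁻¹
Height gradient: |∂Z/∂n| = 30 m / 787000 m = 3.81×10⁻⁵
On a pressure surface, geostrophic balance gives V_g = (g/f)|∂Z/∂n|:
V_g = 9.81 × 3.81×10⁻⁵ / 6.39×10⁻⁵ = 5.85 m/s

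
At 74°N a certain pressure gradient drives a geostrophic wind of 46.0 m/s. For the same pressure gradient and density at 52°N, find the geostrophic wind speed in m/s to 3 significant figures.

56.1 m/s

With the same pressure gradient and density, V_g ∝ 1/f ∝ 1/sin φ.
V₂ = V₁ · sin φ₁ / sin φ₂ = 46.0 × sin 74° / sin 52°
V₂ = 46.0 × 0.9613/0.7880 = 56.1 m/s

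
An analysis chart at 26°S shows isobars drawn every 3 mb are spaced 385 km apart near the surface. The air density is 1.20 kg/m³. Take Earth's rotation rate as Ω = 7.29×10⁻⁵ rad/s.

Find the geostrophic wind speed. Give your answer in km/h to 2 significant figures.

37 km/h

Coriolis parameter at 26°S:
f = 2Ω sin φ = 2 × 7.29×10⁻⁵ × sin 26° = 6.39×10⁻⁵ s⁻¹
Pressure gradient: |∂P/∂n| = 300 Pa / 385000 m = 7.79×10⁻⁴ Pa/m
Geostrophic balance (pressure-gradient force = Coriolis force):
V_g = (1/(fρ)) |∂P/∂n| = 7.79×10⁻⁴ / (6.39×10⁻⁵ × 1.20) = 10.2 m/s
Converting: 10.2 m/s × 3.6 = 37 km/h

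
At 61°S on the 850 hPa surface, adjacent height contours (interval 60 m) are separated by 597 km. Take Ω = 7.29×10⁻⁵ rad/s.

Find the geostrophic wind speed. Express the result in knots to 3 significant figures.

15.0 knots

Coriolis parameter at 61°S:
f = 2Ω sin φ = 2 × 7.29×10⁻⁵ × sin 61° = 1.28×10⁻⁴ s⁻¹
Height gradient: |∂Z/∂n| = 60 m / 597000 m = 1.01×10⁻⁴
On a pressure surface, geostrophic balance gives V_g = (g/f)|∂Z/∂n|:
V_g = 9.81 × 1.01×10⁻⁴ / 1.28×10⁻⁴ = 7.73 m/s
Converting: 7.73 m/s × 1.944 = 15.0 knots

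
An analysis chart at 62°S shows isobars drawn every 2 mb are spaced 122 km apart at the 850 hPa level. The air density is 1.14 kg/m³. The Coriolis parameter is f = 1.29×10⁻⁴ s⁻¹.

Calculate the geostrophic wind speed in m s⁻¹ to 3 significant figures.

Pressure gradient: |∂P/∂n| = 200 Pa / 122000 m = 1.64×10⁻³ Pa/m
Geostrophic balance (pressure-gradient force = Coriolis force):
V_g = (1/(fρ)) |∂P/∂n| = 1.64×10⁻³ / (1.29×10⁻⁴ × 1.14) = 11.1 m/s

11.1 m s⁻¹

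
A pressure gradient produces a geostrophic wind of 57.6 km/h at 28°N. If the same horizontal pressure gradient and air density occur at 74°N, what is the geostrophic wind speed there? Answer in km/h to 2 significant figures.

With the same pressure gradient and density, V_g ∝ 1/f ∝ 1/sin φ.
V₂ = V₁ · sin φ₁ / sin φ₂ = 57.6 × sin 28° / sin 74°
V₂ = 57.6 × 0.4695/0.9613 = 28 km/h

28 km/h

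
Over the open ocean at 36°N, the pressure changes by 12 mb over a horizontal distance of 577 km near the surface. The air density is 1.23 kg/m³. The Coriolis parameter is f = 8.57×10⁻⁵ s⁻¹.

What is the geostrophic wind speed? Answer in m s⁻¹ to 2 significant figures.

20 m s⁻¹

Pressure gradient: |∂P/∂n| = 1200 Pa / 577000 m = 2.08×10⁻³ Pa/m
Geostrophic balance (pressure-gradient force = Coriolis force):
V_g = (1/(fρ)) |∂P/∂n| = 2.08×10⁻³ / (8.57×10⁻⁵ × 1.23) = 19.7 m/s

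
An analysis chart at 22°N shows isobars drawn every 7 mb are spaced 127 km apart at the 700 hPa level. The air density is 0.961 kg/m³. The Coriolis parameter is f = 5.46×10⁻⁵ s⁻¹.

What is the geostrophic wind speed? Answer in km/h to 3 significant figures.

378 km/h

Pressure gradient: |∂P/∂n| = 700 Pa / 127000 m = 5.51×10⁻³ Pa/m
Geostrophic balance (pressure-gradient force = Coriolis force):
V_g = (1/(fρ)) |∂P/∂n| = 5.51×10⁻³ / (5.46×10⁻⁵ × 0.961) = 105 m/s
Converting: 105 m/s × 3.6 = 378 km/h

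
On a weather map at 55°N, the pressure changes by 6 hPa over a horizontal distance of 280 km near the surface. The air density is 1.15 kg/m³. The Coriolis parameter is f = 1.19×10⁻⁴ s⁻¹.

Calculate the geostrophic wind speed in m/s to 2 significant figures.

16 m/s

Pressure gradient: |∂P/∂n| = 600 Pa / 280000 m = 2.14×10⁻³ Pa/m
Geostrophic balance (pressure-gradient force = Coriolis force):
V_g = (1/(fρ)) |∂P/∂n| = 2.14×10⁻³ / (1.19×10⁻⁴ × 1.15) = 15.7 m/s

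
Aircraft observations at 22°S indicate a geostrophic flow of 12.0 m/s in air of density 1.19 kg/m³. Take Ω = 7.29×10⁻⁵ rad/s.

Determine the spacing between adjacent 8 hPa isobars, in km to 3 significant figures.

1030 km

Coriolis parameter at 22°S:
f = 2Ω sin φ = 2 × 7.29×10⁻⁵ × sin 22° = 5.46×10⁻⁵ s⁻¹
Geostrophic balance rearranged: |∂P/∂n| = f ρ V_g
|∂P/∂n| = 5.46×10⁻⁵ × 1.19 × 12.0 = 7.80×10⁻⁴ Pa/m
Isobar spacing: Δn = ΔP/|∂P/∂n| = 800 Pa / 7.80×10⁻⁴ Pa/m = 1025720 m ≈ 1030 km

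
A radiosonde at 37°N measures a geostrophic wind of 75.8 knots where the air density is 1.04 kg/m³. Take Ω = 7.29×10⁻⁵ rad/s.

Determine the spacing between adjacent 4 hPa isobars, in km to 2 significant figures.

110 km

Coriolis parameter at 37°N:
f = 2Ω sin φ = 2 × 7.29×10⁻⁵ × sin 37° = 8.77×10⁻⁵ s⁻¹
Wind speed in SI: 75.8 knots = 39.0 m/s
Geostrophic balance rearranged: |∂P/∂n| = f ρ V_g
|∂P/∂n| = 8.77×10⁻⁵ × 1.04 × 39.0 = 3.56×10⁻³ Pa/m
Isobar spacing: Δn = ΔP/|∂P/∂n| = 400 Pa / 3.56×10⁻³ Pa/m = 112408 m ≈ 110 km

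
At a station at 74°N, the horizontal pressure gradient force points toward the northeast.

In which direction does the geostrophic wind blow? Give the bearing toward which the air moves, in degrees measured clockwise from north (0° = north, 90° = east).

135°

The pressure-gradient force points toward the northeast (bearing 045°).
Geostrophic balance: in the Northern Hemisphere the Coriolis force deflects motion to the right, so the geostrophic wind blows 90° to the right of the pressure-gradient force (low pressure on the left).
Rotating 045° by 90° clockwise gives 135° — the wind blows toward the southeast.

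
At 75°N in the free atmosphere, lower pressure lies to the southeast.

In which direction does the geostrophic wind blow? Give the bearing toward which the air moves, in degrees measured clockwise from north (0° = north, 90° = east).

The pressure-gradient force points toward the southeast (bearing 135°).
Geostrophic balance: in the Northern Hemisphere the Coriolis force deflects motion to the right, so the geostrophic wind blows 90° to the right of the pressure-gradient force (low pressure on the left).
Rotating 135° by 90° clockwise gives 225° — the wind blows toward the southwest.

225°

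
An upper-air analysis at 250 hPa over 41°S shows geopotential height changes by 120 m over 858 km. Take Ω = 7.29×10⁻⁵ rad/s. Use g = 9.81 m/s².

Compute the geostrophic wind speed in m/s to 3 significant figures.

Coriolis parameter at 41°S:
f = 2Ω sin φ = 2 × 7.29×10⁻⁵ × sin 41° = 9.57×10⁻⁵ s⁻¹
Height gradient: |∂Z/∂n| = 120 m / 858000 m = 1.40×10⁻⁴
On a pressure surface, geostrophic balance gives V_g = (g/f)|∂Z/∂n|:
V_g = 9.81 × 1.40×10⁻⁴ / 9.57×10⁻⁵ = 14.3 m/s

14.3 m/s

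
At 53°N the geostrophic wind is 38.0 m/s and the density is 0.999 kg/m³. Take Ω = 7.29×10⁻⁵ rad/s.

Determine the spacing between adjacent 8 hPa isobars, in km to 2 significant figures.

180 km

Coriolis parameter at 53°N:
f = 2Ω sin φ = 2 × 7.29×10⁻⁵ × sin 53° = 1.16×10⁻⁴ s⁻¹
Geostrophic balance rearranged: |∂P/∂n| = f ρ V_g
|∂P/∂n| = 1.16×10⁻⁴ × 0.999 × 38.0 = 4.42×10⁻³ Pa/m
Isobar spacing: Δn = ΔP/|∂P/∂n| = 800 Pa / 4.42×10⁻³ Pa/m = 180982 m ≈ 180 km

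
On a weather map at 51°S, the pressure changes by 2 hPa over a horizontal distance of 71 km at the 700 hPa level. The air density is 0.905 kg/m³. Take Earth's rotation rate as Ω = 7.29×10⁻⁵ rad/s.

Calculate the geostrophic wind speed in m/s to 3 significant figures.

Coriolis parameter at 51°S:
f = 2Ω sin φ = 2 × 7.29×10⁻⁵ × sin 51° = 1.13×10⁻⁴ s⁻¹
Pressure gradient: |∂P/∂n| = 200 Pa / 71000 m = 2.82×10⁻³ Pa/m
Geostrophic balance (pressure-gradient force = Coriolis force):
V_g = (1/(fρ)) |∂P/∂n| = 2.82×10⁻³ / (1.13×10⁻⁴ × 0.905) = 27.5 m/s

27.5 m/s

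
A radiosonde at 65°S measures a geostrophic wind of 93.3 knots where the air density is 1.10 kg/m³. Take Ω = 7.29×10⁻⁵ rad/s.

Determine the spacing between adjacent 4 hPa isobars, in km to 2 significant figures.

Coriolis parameter at 65°S:
f = 2Ω sin φ = 2 × 7.29×10⁻⁵ × sin 65° = 1.32×10⁻⁴ s⁻¹
Wind speed in SI: 93.3 knots = 48.0 m/s
Geostrophic balance rearranged: |∂P/∂n| = f ρ V_g
|∂P/∂n| = 1.32×10⁻⁴ × 1.10 × 48.0 = 6.98×10⁻³ Pa/m
Isobar spacing: Δn = ΔP/|∂P/∂n| = 400 Pa / 6.98×10⁻³ Pa/m = 57334 m ≈ 57 km

57 km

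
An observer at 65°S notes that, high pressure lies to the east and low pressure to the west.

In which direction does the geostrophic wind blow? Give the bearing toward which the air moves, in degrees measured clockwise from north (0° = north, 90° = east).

The pressure-gradient force points toward the west (bearing 270°).
Geostrophic balance: in the Southern Hemisphere the Coriolis force deflects motion to the left, so the geostrophic wind blows 90° to the left of the pressure-gradient force (low pressure on the right).
Rotating 270° by 90° counterclockwise gives 180° — the wind blows toward the south.

180°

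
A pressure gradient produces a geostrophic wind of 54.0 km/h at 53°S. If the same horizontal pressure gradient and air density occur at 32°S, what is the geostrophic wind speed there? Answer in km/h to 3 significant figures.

With the same pressure gradient and density, V_g ∝ 1/f ∝ 1/sin φ.
V₂ = V₁ · sin φ₁ / sin φ₂ = 54.0 × sin 53° / sin 32°
V₂ = 54.0 × 0.7986/0.5299 = 81.4 km/h

81.4 km/h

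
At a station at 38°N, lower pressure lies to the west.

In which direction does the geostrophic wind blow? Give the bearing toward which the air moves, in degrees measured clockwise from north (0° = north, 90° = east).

The pressure-gradient force points toward the west (bearing 270°).
Geostrophic balance: in the Northern Hemisphere the Coriolis force deflects motion to the right, so the geostrophic wind blows 90° to the right of the pressure-gradient force (low pressure on the left).
Rotating 270° by 90° clockwise gives 000° — the wind blows toward the north.

000°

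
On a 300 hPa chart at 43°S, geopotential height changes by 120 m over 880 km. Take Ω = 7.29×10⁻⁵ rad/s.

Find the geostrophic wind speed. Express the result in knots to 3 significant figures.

Coriolis parameter at 43°S:
f = 2Ω sin φ = 2 × 7.29×10⁻⁵ × sin 43° = 9.94×10⁻⁵ s⁻¹
Height gradient: |∂Z/∂n| = 120 m / 880000 m = 1.36×10⁻⁴
On a pressure surface, geostrophic balance gives V_g = (g/f)|∂Z/∂n|:
V_g = 9.81 × 1.36×10⁻⁴ / 9.94×10⁻⁵ = 13.5 m/s
Converting: 13.5 m/s × 1.944 = 26.2 knots

26.2 knots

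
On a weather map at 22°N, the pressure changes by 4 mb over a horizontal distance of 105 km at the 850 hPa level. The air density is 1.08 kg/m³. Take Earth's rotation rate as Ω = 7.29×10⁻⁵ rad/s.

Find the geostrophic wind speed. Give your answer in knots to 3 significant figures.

126 knots

Coriolis parameter at 22°N:
f = 2Ω sin φ = 2 × 7.29×10⁻⁵ × sin 22° = 5.46×10⁻⁵ s⁻¹
Pressure gradient: |∂P/∂n| = 400 Pa / 105000 m = 3.81×10⁻³ Pa/m
Geostrophic balance (pressure-gradient force = Coriolis force):
V_g = (1/(fρ)) |∂P/∂n| = 3.81×10⁻³ / (5.46×10⁻⁵ × 1.08) = 64.6 m/s
Converting: 64.6 m/s × 1.944 = 126 knots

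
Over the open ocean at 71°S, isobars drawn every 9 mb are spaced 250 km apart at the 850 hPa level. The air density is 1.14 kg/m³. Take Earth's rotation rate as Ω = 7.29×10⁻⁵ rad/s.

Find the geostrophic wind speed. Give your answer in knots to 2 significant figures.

45 knots

Coriolis parameter at 71°S:
f = 2Ω sin φ = 2 × 7.29×10⁻⁵ × sin 71° = 1.38×10⁻⁴ s⁻¹
Pressure gradient: |∂P/∂n| = 900 Pa / 250000 m = 3.60×10⁻³ Pa/m
Geostrophic balance (pressure-gradient force = Coriolis force):
V_g = (1/(fρ)) |∂P/∂n| = 3.60×10⁻³ / (1.38×10⁻⁴ × 1.14) = 22.9 m/s
Converting: 22.9 m/s × 1.944 = 45 knots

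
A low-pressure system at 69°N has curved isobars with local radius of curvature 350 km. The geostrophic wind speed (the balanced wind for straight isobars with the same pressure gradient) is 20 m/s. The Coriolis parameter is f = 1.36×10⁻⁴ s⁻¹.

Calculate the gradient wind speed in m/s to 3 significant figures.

15.2 m/s

Around a low, centrifugal force acts outward with Coriolis, so pressure-gradient force balances both:
(1/ρ)|∂P/∂n| = fV + V²/R  →  V² + fR·V − fR·V_g = 0
With fR = 1.36×10⁻⁴ × 350×10³ m = 47.6 m/s:
V = [−fR + √((fR)² + 4 fR V_g)]/2 = [−47.6 + √(47.6² + 4×47.6×20)]/2 = 15.2 m/s
Subgeostrophic (V < V_g = 20 m/s), as expected around a low.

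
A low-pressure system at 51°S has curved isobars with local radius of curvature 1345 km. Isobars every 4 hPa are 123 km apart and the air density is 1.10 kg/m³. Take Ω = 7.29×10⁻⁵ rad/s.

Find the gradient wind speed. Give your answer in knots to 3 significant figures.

44.1 knots

Coriolis parameter at 51°S:
f = 2Ω sin φ = 2 × 7.29×10⁻⁵ × sin 51° = 1.13×10⁻⁴ s⁻¹
Pressure gradient: |∂P/∂n| = 400 Pa / 123000 m = 3.25×10⁻³ Pa/m
Geostrophic speed: V_g = |∂P/∂n|/(fρ) = 3.25×10⁻³/(1.13×10⁻⁴ × 1.10) = 26.1 m/s
Around a low, centrifugal force acts outward with Coriolis, so pressure-gradient force balances both:
(1/ρ)|∂P/∂n| = fV + V²/R  →  V² + fR·V − fR·V_g = 0
With fR = 1.13×10⁻⁴ × 1345×10³ m = 152 m/s:
V = [−fR + √((fR)² + 4 fR V_g)]/2 = [−152 + √(152² + 4×152×26.1)]/2 = 22.7 m/s
Subgeostrophic (V < V_g = 26.1 m/s), as expected around a low.
Converting: 22.7 m/s × 1.944 = 44.1 knots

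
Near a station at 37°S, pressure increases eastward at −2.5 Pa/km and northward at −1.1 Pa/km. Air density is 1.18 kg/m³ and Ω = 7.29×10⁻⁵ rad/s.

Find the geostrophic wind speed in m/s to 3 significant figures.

Coriolis parameter at 37°S:
f = 2Ω sin φ = 2 × 7.29×10⁻⁵ × sin 37° = 8.77×10⁻⁵ s⁻¹
In the Southern Hemisphere f is negative: f = −8.77×10⁻⁵ s⁻¹.
Component geostrophic relations (x east, y north):
u_g = −(1/(fρ)) ∂P/∂y,  v_g = (1/(fρ)) ∂P/∂x
u_g = −(−1.1×10⁻³)/(−8.77×10⁻⁵ × 1.18) = −10.6 m/s;  v_g = (−2.5×10⁻³)/(−8.77×10⁻⁵ × 1.18) = 24.1 m/s
|V_g| = √(u_g² + v_g²) = 26.4 m/s

26.4 m/s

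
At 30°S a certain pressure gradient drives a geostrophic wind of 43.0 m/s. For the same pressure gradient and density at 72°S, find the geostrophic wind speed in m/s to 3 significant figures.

22.6 m/s

With the same pressure gradient and density, V_g ∝ 1/f ∝ 1/sin φ.
V₂ = V₁ · sin φ₁ / sin φ₂ = 43.0 × sin 30° / sin 72°
V₂ = 43.0 × 0.5000/0.9511 = 22.6 m/s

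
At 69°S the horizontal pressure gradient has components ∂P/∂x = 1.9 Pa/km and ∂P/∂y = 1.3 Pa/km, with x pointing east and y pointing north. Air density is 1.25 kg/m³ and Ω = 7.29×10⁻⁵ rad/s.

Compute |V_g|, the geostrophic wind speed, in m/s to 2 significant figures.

Coriolis parameter at 69°S:
f = 2Ω sin φ = 2 × 7.29×10⁻⁵ × sin 69° = 1.36×10⁻⁴ s⁻¹
In the Southern Hemisphere f is negative: f = −1.36×10⁻⁴ s⁻¹.
Component geostrophic relations (x east, y north):
u_g = −(1/(fρ)) ∂P/∂y,  v_g = (1/(fρ)) ∂P/∂x
u_g = −(1.3×10⁻³)/(−1.36×10⁻⁴ × 1.25) = 7.64 m/s;  v_g = (1.9×10⁻³)/(−1.36×10⁻⁴ × 1.25) = −11.2 m/s
|V_g| = √(u_g² + v_g²) = 13.5 m/s

14 m/s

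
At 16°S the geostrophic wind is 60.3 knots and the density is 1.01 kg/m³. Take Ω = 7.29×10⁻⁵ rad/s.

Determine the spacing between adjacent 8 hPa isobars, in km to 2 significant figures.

Coriolis parameter at 16°S:
f = 2Ω sin φ = 2 × 7.29×10⁻⁵ × sin 16° = 4.02×10⁻⁵ s⁻¹
Wind speed in SI: 60.3 knots = 31.0 m/s
Geostrophic balance rearranged: |∂P/∂n| = f ρ V_g
|∂P/∂n| = 4.02×10⁻⁵ × 1.01 × 31.0 = 1.26×10⁻³ Pa/m
Isobar spacing: Δn = ΔP/|∂P/∂n| = 800 Pa / 1.26×10⁻³ Pa/m = 635357 m ≈ 640 km

640 km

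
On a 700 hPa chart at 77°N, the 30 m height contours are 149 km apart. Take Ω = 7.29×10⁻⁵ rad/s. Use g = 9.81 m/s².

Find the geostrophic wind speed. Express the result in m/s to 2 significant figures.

Coriolis parameter at 77°N:
f = 2Ω sin φ = 2 × 7.29×10⁻⁵ × sin 77° = 1.42×10⁻⁴ s⁻¹
Height gradient: |∂Z/∂n| = 30 m / 149000 m = 2.01×10⁻⁴
On a pressure surface, geostrophic balance gives V_g = (g/f)|∂Z/∂n|:
V_g = 9.81 × 2.01×10⁻⁴ / 1.42×10⁻⁴ = 13.9 m/s

14 m/s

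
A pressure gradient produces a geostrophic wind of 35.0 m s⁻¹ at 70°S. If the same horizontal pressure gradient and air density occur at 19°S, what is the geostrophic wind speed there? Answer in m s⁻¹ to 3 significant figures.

101 m s⁻¹

With the same pressure gradient and density, V_g ∝ 1/f ∝ 1/sin φ.
V₂ = V₁ · sin φ₁ / sin φ₂ = 35.0 × sin 70° / sin 19°
V₂ = 35.0 × 0.9397/0.3256 = 101 m s⁻¹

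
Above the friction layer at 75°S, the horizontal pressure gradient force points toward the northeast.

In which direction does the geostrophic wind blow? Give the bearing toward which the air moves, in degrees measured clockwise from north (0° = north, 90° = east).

315°

The pressure-gradient force points toward the northeast (bearing 045°).
Geostrophic balance: in the Southern Hemisphere the Coriolis force deflects motion to the left, so the geostrophic wind blows 90° to the left of the pressure-gradient force (low pressure on the right).
Rotating 045° by 90° counterclockwise gives 315° — the wind blows toward the northwest.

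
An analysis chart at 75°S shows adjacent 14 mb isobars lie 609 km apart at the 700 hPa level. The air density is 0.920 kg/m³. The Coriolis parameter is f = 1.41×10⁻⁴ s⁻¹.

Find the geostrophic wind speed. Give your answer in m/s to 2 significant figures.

18 m/s

Pressure gradient: |∂P/∂n| = 1400 Pa / 609000 m = 2.30×10⁻³ Pa/m
Geostrophic balance (pressure-gradient force = Coriolis force):
V_g = (1/(fρ)) |∂P/∂n| = 2.30×10⁻³ / (1.41×10⁻⁴ × 0.920) = 17.7 m/s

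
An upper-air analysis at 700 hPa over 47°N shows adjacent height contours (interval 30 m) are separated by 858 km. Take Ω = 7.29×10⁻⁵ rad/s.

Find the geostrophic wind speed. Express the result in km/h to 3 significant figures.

11.6 km/h

Coriolis parameter at 47°N:
f = 2Ω sin φ = 2 × 7.29×10⁻⁵ × sin 47° = 1.07×10⁻⁴ s⁻¹
Height gradient: |∂Z/∂n| = 30 m / 858000 m = 3.50×10⁻⁵
On a pressure surface, geostrophic balance gives V_g = (g/f)|∂Z/∂n|:
V_g = 9.81 × 3.50×10⁻⁵ / 1.07×10⁻⁴ = 3.22 m/s
Converting: 3.22 m/s × 3.6 = 11.6 km/h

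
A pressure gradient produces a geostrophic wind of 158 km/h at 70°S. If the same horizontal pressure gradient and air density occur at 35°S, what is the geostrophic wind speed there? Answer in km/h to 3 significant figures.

With the same pressure gradient and density, V_g ∝ 1/f ∝ 1/sin φ.
V₂ = V₁ · sin φ₁ / sin φ₂ = 158 × sin 70° / sin 35°
V₂ = 158 × 0.9397/0.5736 = 259 km/h

259 km/h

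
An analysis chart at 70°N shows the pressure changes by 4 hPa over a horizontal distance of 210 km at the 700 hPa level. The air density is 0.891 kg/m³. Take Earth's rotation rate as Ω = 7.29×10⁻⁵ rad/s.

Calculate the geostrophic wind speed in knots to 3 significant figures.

Coriolis parameter at 70°N:
f = 2Ω sin φ = 2 × 7.29×10⁻⁵ × sin 70° = 1.37×10⁻⁴ s⁻¹
Pressure gradient: |∂P/∂n| = 400 Pa / 210000 m = 1.90×10⁻³ Pa/m
Geostrophic balance (pressure-gradient force = Coriolis force):
V_g = (1/(fρ)) |∂P/∂n| = 1.90×10⁻³ / (1.37×10⁻⁴ × 0.891) = 15.6 m/s
Converting: 15.6 m/s × 1.944 = 30.3 knots

30.3 knots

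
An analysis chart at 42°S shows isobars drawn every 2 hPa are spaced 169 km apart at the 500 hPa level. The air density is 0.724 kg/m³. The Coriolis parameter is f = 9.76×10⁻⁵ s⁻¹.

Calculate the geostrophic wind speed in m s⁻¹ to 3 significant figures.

16.7 m s⁻¹

Pressure gradient: |∂P/∂n| = 200 Pa / 169000 m = 1.18×10⁻³ Pa/m
Geostrophic balance (pressure-gradient force = Coriolis force):
V_g = (1/(fρ)) |∂P/∂n| = 1.18×10⁻³ / (9.76×10⁻⁵ × 0.724) = 16.7 m/s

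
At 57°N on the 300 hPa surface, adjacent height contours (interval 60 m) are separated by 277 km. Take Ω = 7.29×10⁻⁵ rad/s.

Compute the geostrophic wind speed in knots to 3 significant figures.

Coriolis parameter at 57°N:
f = 2Ω sin φ = 2 × 7.29×10⁻⁵ × sin 57° = 1.22×10⁻⁴ s⁻¹
Height gradient: |∂Z/∂n| = 60 m / 277000 m = 2.17×10⁻⁴
On a pressure surface, geostrophic balance gives V_g = (g/f)|∂Z/∂n|:
V_g = 9.81 × 2.17×10⁻⁴ / 1.22×10⁻⁴ = 17.4 m/s
Converting: 17.4 m/s × 1.944 = 33.8 knots

33.8 knots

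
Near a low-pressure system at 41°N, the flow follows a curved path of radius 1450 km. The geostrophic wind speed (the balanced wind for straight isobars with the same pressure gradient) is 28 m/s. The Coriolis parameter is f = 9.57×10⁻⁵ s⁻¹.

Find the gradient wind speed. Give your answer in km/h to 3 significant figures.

86.0 km/h

Around a low, centrifugal force acts outward with Coriolis, so pressure-gradient force balances both:
(1/ρ)|∂P/∂n| = fV + V²/R  →  V² + fR·V − fR·V_g = 0
With fR = 9.57×10⁻⁵ × 1450×10³ m = 139 m/s:
V = [−fR + √((fR)² + 4 fR V_g)]/2 = [−139 + √(139² + 4×139×28)]/2 = 23.9 m/s
Subgeostrophic (V < V_g = 28 m/s), as expected around a low.
Converting: 23.9 m/s × 3.6 = 86.0 km/h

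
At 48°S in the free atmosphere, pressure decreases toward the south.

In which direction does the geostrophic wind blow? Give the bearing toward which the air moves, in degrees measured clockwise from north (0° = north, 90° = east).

090°

The pressure-gradient force points toward the south (bearing 180°).
Geostrophic balance: in the Southern Hemisphere the Coriolis force deflects motion to the left, so the geostrophic wind blows 90° to the left of the pressure-gradient force (low pressure on the right).
Rotating 180° by 90° counterclockwise gives 090° — the wind blows toward the east.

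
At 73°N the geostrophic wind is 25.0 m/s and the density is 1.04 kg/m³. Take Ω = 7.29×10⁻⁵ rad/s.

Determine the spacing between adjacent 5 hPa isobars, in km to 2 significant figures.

Coriolis parameter at 73°N:
f = 2Ω sin φ = 2 × 7.29×10⁻⁵ × sin 73° = 1.39×10⁻⁴ s⁻¹
Geostrophic balance rearranged: |∂P/∂n| = f ρ V_g
|∂P/∂n| = 1.39×10⁻⁴ × 1.04 × 25.0 = 3.63×10⁻³ Pa/m
Isobar spacing: Δn = ΔP/|∂P/∂n| = 500 Pa / 3.63×10⁻³ Pa/m = 137925 m ≈ 140 km

140 km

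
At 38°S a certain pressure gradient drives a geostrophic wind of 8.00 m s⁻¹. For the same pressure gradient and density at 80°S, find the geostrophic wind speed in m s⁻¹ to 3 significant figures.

With the same pressure gradient and density, V_g ∝ 1/f ∝ 1/sin φ.
V₂ = V₁ · sin φ₁ / sin φ₂ = 8.00 × sin 38° / sin 80°
V₂ = 8.00 × 0.6157/0.9848 = 5.00 m s⁻¹

5.00 m s⁻¹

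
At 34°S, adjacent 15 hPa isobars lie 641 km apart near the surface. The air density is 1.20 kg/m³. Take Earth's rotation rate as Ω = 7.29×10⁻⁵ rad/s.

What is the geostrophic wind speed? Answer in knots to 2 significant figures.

Coriolis parameter at 34°S:
f = 2Ω sin φ = 2 × 7.29×10⁻⁵ × sin 34° = 8.15×10⁻⁵ s⁻¹
Pressure gradient: |∂P/∂n| = 1500 Pa / 641000 m = 2.34×10⁻³ Pa/m
Geostrophic balance (pressure-gradient force = Coriolis force):
V_g = (1/(fρ)) |∂P/∂n| = 2.34×10⁻³ / (8.15×10⁻⁵ × 1.20) = 23.9 m/s
Converting: 23.9 m/s × 1.944 = 46 knots

46 knots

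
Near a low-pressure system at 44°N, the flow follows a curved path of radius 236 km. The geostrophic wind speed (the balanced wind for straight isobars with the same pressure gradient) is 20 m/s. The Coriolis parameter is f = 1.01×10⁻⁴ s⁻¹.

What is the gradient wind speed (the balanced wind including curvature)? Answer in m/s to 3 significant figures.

13.0 m/s

Around a low, centrifugal force acts outward with Coriolis, so pressure-gradient force balances both:
(1/ρ)|∂P/∂n| = fV + V²/R  →  V² + fR·V − fR·V_g = 0
With fR = 1.01×10⁻⁴ × 236×10³ m = 23.8 m/s:
V = [−fR + √((fR)² + 4 fR V_g)]/2 = [−23.8 + √(23.8² + 4×23.8×20)]/2 = 13 m/s
Subgeostrophic (V < V_g = 20 m/s), as expected around a low.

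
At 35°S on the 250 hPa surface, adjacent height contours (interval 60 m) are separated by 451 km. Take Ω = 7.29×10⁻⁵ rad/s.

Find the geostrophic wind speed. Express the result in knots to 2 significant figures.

Coriolis parameter at 35°S:
f = 2Ω sin φ = 2 × 7.29×10⁻⁵ × sin 35° = 8.36×10⁻⁵ s⁻¹
Height gradient: |∂Z/∂n| = 60 m / 451000 m = 1.33×10⁻⁴
On a pressure surface, geostrophic balance gives V_g = (g/f)|∂Z/∂n|:
V_g = 9.81 × 1.33×10⁻⁴ / 8.36×10⁻⁵ = 15.6 m/s
Converting: 15.6 m/s × 1.944 = 30 knots

30 knots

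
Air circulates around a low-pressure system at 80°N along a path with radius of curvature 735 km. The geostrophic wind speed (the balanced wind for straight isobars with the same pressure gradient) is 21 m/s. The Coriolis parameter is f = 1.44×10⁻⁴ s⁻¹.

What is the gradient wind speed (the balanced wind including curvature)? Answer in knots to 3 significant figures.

Around a low, centrifugal force acts outward with Coriolis, so pressure-gradient force balances both:
(1/ρ)|∂P/∂n| = fV + V²/R  →  V² + fR·V − fR·V_g = 0
With fR = 1.44×10⁻⁴ × 735×10³ m = 106 m/s:
V = [−fR + √((fR)² + 4 fR V_g)]/2 = [−106 + √(106² + 4×106×21)]/2 = 18 m/s
Subgeostrophic (V < V_g = 21 m/s), as expected around a low.
Converting: 18 m/s × 1.944 = 34.9 knots

34.9 knots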